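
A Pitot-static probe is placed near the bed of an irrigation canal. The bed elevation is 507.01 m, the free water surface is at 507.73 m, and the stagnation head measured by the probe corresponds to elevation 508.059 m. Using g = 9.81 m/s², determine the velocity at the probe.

v ≈ 2.54 m/s

Near the bed, under hydrostatic conditions, the piezometric head (z + ψ) equals the free-surface elevation, 507.73 m.
Velocity head = total − piezometric = 508.059 − 507.73 = 0.329 m.
v = √(2g·h_v) = √(2 × 9.81 × 0.329) = 2.54 m/s.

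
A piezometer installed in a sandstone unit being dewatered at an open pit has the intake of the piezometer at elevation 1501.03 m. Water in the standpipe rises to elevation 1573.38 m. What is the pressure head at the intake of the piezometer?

ψ ≈ 72.35 m

Total head h = 1573.38 m (the water-surface elevation in the piezometer).
Pressure head ψ = h − z = 1573.38 − 1501.03 = 72.35 m.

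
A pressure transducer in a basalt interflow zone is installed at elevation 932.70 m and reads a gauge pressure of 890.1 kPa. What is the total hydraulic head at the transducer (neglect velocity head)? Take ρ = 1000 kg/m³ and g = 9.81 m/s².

ψ = P/(ρg) = 890.1×1000 / (1000 × 9.81) = 90.73 m.
h = z + ψ = 932.70 + 90.73 = 1023.43 m.

h ≈ 1023.43 m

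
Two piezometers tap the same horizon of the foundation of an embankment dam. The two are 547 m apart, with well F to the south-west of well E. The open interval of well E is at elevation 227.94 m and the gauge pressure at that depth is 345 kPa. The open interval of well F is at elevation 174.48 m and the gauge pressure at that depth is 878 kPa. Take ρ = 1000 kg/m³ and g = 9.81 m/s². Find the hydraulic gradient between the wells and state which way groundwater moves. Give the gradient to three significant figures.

i ≈ 0.00159; groundwater flows toward the north-east

Pressure head at well E: ψ = P/(ρg) = 345×1000 / (1000 × 9.81) = 35.17 m.
Total head at well E: h = z + ψ = 227.94 + 35.17 = 263.11 m.
Pressure head at well F: ψ = P/(ρg) = 878×1000 / (1000 × 9.81) = 89.50 m.
Total head at well F: h = z + ψ = 174.48 + 89.50 = 263.98 m.
Head difference: h(well E) − h(well F) = 263.11 − 263.98 = -0.87 m.
Hydraulic gradient: i = |Δh| / L = 0.87 / 547 = 0.00159.
Flow is from higher to lower head: from well F toward well E, i.e. toward the north-east.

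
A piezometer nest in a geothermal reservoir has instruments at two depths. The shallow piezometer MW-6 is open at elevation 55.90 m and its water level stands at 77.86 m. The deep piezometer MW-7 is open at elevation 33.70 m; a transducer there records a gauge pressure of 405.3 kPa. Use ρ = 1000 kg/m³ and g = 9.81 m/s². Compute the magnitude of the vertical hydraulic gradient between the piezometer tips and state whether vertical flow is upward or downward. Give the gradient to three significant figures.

|i_v| ≈ 0.128; vertical flow is downward

Total head at MW-6: h = 77.86 m (water level in the standpipe).
Pressure head at MW-7: ψ = P/(ρg) = 405.3×1000 / (1000 × 9.81) = 41.31 m.
Total head at MW-7: h = z + ψ = 33.70 + 41.31 = 75.01 m.
Δh = h(MW-6) − h(MW-7) = 77.86 − 75.01 = 2.85 m.
Vertical separation Δz = 55.90 − 33.70 = 22.20 m.
|i_v| = |Δh| / Δz = 2.85 / 22.20 = 0.128.
Head is higher in the shallow piezometer, so vertical flow is downward (recharge condition).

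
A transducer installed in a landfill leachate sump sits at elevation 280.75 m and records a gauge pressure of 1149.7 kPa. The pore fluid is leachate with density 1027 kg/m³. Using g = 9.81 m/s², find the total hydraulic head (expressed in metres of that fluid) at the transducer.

ψ = P/(ρg) = 1149.7×1000 / (1027 × 9.81) = 114.12 m.
h = z + ψ = 280.75 + 114.12 = 394.87 m.

h ≈ 394.87 m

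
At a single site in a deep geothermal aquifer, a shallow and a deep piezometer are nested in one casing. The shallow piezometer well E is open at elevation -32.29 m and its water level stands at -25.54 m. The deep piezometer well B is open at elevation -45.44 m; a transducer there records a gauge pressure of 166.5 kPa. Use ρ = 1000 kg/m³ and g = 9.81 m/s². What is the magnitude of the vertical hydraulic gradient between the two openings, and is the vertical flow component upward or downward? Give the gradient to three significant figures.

Total head at well E: h = -25.54 m (water level in the standpipe).
Pressure head at well B: ψ = P/(ρg) = 166.5×1000 / (1000 × 9.81) = 16.97 m.
Total head at well B: h = z + ψ = -45.44 + 16.97 = -28.47 m.
Δh = h(well E) − h(well B) = -25.54 − (-28.47) = 2.93 m.
Vertical separation Δz = -32.29 − (-45.44) = 13.15 m.
|i_v| = |Δh| / Δz = 2.93 / 13.15 = 0.223.
Head is higher in the shallow piezometer, so vertical flow is downward (recharge condition).

|i_v| ≈ 0.223; vertical flow is downward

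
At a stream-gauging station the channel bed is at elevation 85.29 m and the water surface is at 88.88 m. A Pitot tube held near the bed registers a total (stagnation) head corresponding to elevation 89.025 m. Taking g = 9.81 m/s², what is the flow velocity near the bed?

Near the bed, under hydrostatic conditions, the piezometric head (z + ψ) equals the free-surface elevation, 88.88 m.
Velocity head = total − piezometric = 89.025 − 88.88 = 0.145 m.
v = √(2g·h_v) = √(2 × 9.81 × 0.145) = 1.69 m/s.

v ≈ 1.69 m/s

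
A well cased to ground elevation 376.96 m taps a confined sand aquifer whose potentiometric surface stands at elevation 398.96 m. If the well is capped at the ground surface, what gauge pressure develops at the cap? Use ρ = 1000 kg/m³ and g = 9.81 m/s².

Head above the cap: Δh = 398.96 − 376.96 = 22.00 m.
P = ρgΔh = 1000 × 9.81 × 22.00 = 215820 Pa ≈ 216 kPa.

P ≈ 216 kPa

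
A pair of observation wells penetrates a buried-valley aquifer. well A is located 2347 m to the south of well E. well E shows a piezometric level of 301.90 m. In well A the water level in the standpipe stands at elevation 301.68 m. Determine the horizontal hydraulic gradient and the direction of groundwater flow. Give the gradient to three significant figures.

i ≈ 0.0000937; groundwater flows toward the south

Total head at well E: h = 301.90 m (water level in the piezometer is the total head).
Total head at well A: h = 301.68 m (water level in the piezometer is the total head).
Head difference: h(well E) − h(well A) = 301.90 − 301.68 = 0.22 m.
Hydraulic gradient: i = |Δh| / L = 0.22 / 2347 = 0.0000937.
Flow is from higher to lower head: from well E toward well A, i.e. toward the south.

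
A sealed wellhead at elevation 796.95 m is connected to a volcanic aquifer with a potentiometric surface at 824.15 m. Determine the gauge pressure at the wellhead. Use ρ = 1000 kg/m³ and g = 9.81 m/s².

P ≈ 267 kPa

Head above the cap: Δh = 824.15 − 796.95 = 27.20 m.
P = ρgΔh = 1000 × 9.81 × 27.20 = 266832 Pa ≈ 267 kPa.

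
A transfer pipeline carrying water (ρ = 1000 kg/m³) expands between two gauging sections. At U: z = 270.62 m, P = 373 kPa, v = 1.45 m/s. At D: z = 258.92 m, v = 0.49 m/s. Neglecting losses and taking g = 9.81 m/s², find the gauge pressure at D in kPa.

P₂ ≈ 489 kPa

Pressure head at U: ψ₁ = P₁/(ρg) = 373×1000 / (1000 × 9.81) = 38.02 m.
Velocity heads: v₁²/2g = 1.45²/19.62 = 0.107 m; v₂²/2g = 0.49²/19.62 = 0.012 m.
Total head H = z₁ + ψ₁ + v₁²/2g = 270.62 + 38.02 + 0.107 = 308.75 m.
ψ₂ = H − z₂ − v₂²/2g = 308.75 − 258.92 − 0.012 = 49.82 m.
P₂ = ρgψ₂ = 1000 × 9.81 × 49.82 ≈ 489 kPa.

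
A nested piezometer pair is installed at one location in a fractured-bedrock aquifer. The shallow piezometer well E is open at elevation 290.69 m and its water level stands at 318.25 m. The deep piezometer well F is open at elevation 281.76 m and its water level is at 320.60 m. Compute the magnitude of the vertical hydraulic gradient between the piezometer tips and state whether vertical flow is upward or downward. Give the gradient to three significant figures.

Total head at well E: h = 318.25 m (water level in the standpipe).
Total head at well F: h = 320.60 m.
Δh = h(well E) − h(well F) = 318.25 − 320.60 = -2.35 m.
Vertical separation Δz = 290.69 − 281.76 = 8.93 m.
|i_v| = |Δh| / Δz = 2.35 / 8.93 = 0.263.
Head is higher in the deep piezometer, so vertical flow is upward (discharge condition).

|i_v| ≈ 0.263; vertical flow is upward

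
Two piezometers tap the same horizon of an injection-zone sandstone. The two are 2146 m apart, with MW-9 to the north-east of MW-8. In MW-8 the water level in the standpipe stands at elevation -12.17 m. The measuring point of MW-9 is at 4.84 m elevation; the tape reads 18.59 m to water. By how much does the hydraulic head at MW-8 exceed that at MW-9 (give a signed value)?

Total head at MW-8: h = -12.17 m (water level in the piezometer is the total head).
Total head at MW-9: h = 4.84 − 18.59 = -13.75 m.
Head difference: h(MW-8) − h(MW-9) = -12.17 − (-13.75) = 1.58 m.

Δh ≈ 1.58 m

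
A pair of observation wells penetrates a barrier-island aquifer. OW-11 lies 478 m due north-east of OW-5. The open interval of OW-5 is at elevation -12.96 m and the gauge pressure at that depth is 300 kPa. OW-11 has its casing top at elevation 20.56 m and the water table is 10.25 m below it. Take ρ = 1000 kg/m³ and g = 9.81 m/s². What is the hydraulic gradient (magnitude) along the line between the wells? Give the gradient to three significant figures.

Pressure head at OW-5: ψ = P/(ρg) = 300×1000 / (1000 × 9.81) = 30.58 m.
Total head at OW-5: h = z + ψ = -12.96 + 30.58 = 17.62 m.
Total head at OW-11: h = 20.56 − 10.25 = 10.31 m.
Head difference: h(OW-5) − h(OW-11) = 17.62 − 10.31 = 7.31 m.
Hydraulic gradient: i = |Δh| / L = 7.31 / 478 = 0.0153.

i ≈ 0.0153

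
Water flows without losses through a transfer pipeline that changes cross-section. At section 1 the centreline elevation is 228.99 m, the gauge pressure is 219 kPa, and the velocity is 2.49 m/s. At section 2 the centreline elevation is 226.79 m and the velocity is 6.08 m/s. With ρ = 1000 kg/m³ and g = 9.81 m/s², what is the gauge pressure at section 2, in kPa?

P₂ ≈ 225 kPa

Pressure head at 1: ψ₁ = P₁/(ρg) = 219×1000 / (1000 × 9.81) = 22.32 m.
Velocity heads: v₁²/2g = 2.49²/19.62 = 0.316 m; v₂²/2g = 6.08²/19.62 = 1.884 m.
Total head H = z₁ + ψ₁ + v₁²/2g = 228.99 + 22.32 + 0.316 = 251.63 m.
ψ₂ = H − z₂ − v₂²/2g = 251.63 − 226.79 − 1.884 = 22.96 m.
P₂ = ρgψ₂ = 1000 × 9.81 × 22.96 ≈ 225 kPa.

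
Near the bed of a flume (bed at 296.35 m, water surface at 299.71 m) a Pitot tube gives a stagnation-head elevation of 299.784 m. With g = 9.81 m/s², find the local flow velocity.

Near the bed, under hydrostatic conditions, the piezometric head (z + ψ) equals the free-surface elevation, 299.71 m.
Velocity head = total − piezometric = 299.784 − 299.71 = 0.074 m.
v = √(2g·h_v) = √(2 × 9.81 × 0.074) = 1.20 m/s.

v ≈ 1.20 m/s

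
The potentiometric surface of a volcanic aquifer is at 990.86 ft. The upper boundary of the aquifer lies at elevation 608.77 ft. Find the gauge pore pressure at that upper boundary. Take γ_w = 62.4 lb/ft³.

Pressure head at the aquifer top: ψ = h − z = 990.86 − 608.77 = 382.09 ft.
P = γψ/144 = 62.4 × 382.09 / 144 = 166 psi.

P ≈ 166 psi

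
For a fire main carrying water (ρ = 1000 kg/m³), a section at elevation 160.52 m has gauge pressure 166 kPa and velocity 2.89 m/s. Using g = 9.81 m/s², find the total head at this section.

h ≈ 177.87 m

Pressure head ψ = P/(ρg) = 166×1000 / (1000 × 9.81) = 16.92 m.
Velocity head = v²/(2g) = 2.89² / (2 × 9.81) = 0.426 m.
h = z + ψ + v²/(2g) = 160.52 + 16.92 + 0.426 = 177.87 m.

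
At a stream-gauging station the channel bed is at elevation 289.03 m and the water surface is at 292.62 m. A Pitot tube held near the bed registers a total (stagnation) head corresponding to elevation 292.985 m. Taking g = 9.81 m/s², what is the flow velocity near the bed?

v ≈ 2.68 m/s

Near the bed, under hydrostatic conditions, the piezometric head (z + ψ) equals the free-surface elevation, 292.62 m.
Velocity head = total − piezometric = 292.985 − 292.62 = 0.365 m.
v = √(2g·h_v) = √(2 × 9.81 × 0.365) = 2.68 m/s.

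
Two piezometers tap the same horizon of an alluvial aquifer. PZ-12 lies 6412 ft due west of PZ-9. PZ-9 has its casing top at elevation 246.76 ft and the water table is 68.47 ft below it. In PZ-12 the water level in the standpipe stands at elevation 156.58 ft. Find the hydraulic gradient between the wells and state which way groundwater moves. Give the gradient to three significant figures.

Total head at PZ-9: h = 246.76 − 68.47 = 178.29 ft.
Total head at PZ-12: h = 156.58 ft (water level in the piezometer is the total head).
Head difference: h(PZ-9) − h(PZ-12) = 178.29 − 156.58 = 21.71 ft.
Hydraulic gradient: i = |Δh| / L = 21.71 / 6412 = 0.00339.
Flow is from higher to lower head: from PZ-9 toward PZ-12, i.e. toward the west.

i ≈ 0.00339; groundwater flows toward the west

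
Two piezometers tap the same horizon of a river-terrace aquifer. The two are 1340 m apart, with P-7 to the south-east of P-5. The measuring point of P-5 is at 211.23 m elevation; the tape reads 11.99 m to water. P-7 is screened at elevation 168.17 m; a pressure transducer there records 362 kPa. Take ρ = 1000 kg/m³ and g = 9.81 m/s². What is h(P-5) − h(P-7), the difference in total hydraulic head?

Δh ≈ -5.83 m

Total head at P-5: h = 211.23 − 11.99 = 199.24 m.
Pressure head at P-7: ψ = P/(ρg) = 362×1000 / (1000 × 9.81) = 36.90 m.
Total head at P-7: h = z + ψ = 168.17 + 36.90 = 205.07 m.
Head difference: h(P-5) − h(P-7) = 199.24 − 205.07 = -5.83 m.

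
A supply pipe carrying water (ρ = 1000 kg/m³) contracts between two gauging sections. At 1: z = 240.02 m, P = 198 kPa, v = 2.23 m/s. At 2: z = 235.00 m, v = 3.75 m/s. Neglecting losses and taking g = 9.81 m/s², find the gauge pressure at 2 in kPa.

Pressure head at 1: ψ₁ = P₁/(ρg) = 198×1000 / (1000 × 9.81) = 20.18 m.
Velocity heads: v₁²/2g = 2.23²/19.62 = 0.253 m; v₂²/2g = 3.75²/19.62 = 0.717 m.
Total head H = z₁ + ψ₁ + v₁²/2g = 240.02 + 20.18 + 0.253 = 260.45 m.
ψ₂ = H − z₂ − v₂²/2g = 260.45 − 235.00 − 0.717 = 24.73 m.
P₂ = ρgψ₂ = 1000 × 9.81 × 24.73 ≈ 243 kPa.

P₂ ≈ 243 kPa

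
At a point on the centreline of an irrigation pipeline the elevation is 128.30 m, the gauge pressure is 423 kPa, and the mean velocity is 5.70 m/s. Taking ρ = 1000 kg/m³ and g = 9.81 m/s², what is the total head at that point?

h ≈ 173.08 m

Pressure head ψ = P/(ρg) = 423×1000 / (1000 × 9.81) = 43.12 m.
Velocity head = v²/(2g) = 5.70² / (2 × 9.81) = 1.656 m.
h = z + ψ + v²/(2g) = 128.30 + 43.12 + 1.656 = 173.08 m.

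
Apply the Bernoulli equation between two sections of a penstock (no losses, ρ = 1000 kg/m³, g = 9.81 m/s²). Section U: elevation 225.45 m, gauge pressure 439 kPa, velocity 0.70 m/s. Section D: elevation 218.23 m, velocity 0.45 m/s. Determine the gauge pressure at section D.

P₂ ≈ 510 kPa

Pressure head at U: ψ₁ = P₁/(ρg) = 439×1000 / (1000 × 9.81) = 44.75 m.
Velocity heads: v₁²/2g = 0.70²/19.62 = 0.025 m; v₂²/2g = 0.45²/19.62 = 0.010 m.
Total head H = z₁ + ψ₁ + v₁²/2g = 225.45 + 44.75 + 0.025 = 270.22 m.
ψ₂ = H − z₂ − v₂²/2g = 270.22 − 218.23 − 0.010 = 51.98 m.
P₂ = ρgψ₂ = 1000 × 9.81 × 51.98 ≈ 510 kPa.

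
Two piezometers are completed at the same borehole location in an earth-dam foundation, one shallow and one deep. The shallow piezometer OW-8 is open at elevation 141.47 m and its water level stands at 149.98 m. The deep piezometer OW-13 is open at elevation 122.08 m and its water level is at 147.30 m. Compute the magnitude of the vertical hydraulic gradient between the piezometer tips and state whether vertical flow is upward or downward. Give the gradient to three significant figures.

|i_v| ≈ 0.138; vertical flow is downward

Total head at OW-8: h = 149.98 m (water level in the standpipe).
Total head at OW-13: h = 147.30 m.
Δh = h(OW-8) − h(OW-13) = 149.98 − 147.30 = 2.68 m.
Vertical separation Δz = 141.47 − 122.08 = 19.39 m.
|i_v| = |Δh| / Δz = 2.68 / 19.39 = 0.138.
Head is higher in the shallow piezometer, so vertical flow is downward (recharge condition).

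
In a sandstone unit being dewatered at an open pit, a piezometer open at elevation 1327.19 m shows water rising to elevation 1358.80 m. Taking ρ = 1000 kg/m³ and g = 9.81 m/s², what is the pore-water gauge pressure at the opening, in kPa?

P ≈ 310 kPa

Pressure head ψ = h − z = 1358.80 − 1327.19 = 31.61 m.
P = ρgψ = 1000 × 9.81 × 31.61 = 310094 Pa ≈ 310 kPa.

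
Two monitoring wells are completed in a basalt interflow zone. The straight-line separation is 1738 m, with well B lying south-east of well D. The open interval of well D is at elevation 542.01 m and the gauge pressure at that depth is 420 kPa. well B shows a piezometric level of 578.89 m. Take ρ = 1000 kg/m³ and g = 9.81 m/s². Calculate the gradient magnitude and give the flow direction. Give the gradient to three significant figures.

Pressure head at well D: ψ = P/(ρg) = 420×1000 / (1000 × 9.81) = 42.81 m.
Total head at well D: h = z + ψ = 542.01 + 42.81 = 584.82 m.
Total head at well B: h = 578.89 m (water level in the piezometer is the total head).
Head difference: h(well D) − h(well B) = 584.82 − 578.89 = 5.93 m.
Hydraulic gradient: i = |Δh| / L = 5.93 / 1738 = 0.00341.
Flow is from higher to lower head: from well D toward well B, i.e. toward the south-east.

i ≈ 0.00341; groundwater flows toward the south-east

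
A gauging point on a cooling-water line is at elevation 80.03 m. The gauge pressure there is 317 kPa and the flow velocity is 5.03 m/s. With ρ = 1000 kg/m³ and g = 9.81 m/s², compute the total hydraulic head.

Pressure head ψ = P/(ρg) = 317×1000 / (1000 × 9.81) = 32.31 m.
Velocity head = v²/(2g) = 5.03² / (2 × 9.81) = 1.290 m.
h = z + ψ + v²/(2g) = 80.03 + 32.31 + 1.290 = 113.63 m.

h ≈ 113.63 m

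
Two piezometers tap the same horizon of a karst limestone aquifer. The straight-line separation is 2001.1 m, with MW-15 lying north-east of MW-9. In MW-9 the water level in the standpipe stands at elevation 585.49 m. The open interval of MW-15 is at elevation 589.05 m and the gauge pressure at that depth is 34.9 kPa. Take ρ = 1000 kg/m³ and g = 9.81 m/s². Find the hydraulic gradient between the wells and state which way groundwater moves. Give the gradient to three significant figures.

Total head at MW-9: h = 585.49 m (water level in the piezometer is the total head).
Pressure head at MW-15: ψ = P/(ρg) = 34.9×1000 / (1000 × 9.81) = 3.56 m.
Total head at MW-15: h = z + ψ = 589.05 + 3.56 = 592.61 m.
Head difference: h(MW-9) − h(MW-15) = 585.49 − 592.61 = -7.12 m.
Hydraulic gradient: i = |Δh| / L = 7.12 / 2001.1 = 0.00356.
Flow is from higher to lower head: from MW-15 toward MW-9, i.e. toward the south-west.

i ≈ 0.00356; groundwater flows toward the south-west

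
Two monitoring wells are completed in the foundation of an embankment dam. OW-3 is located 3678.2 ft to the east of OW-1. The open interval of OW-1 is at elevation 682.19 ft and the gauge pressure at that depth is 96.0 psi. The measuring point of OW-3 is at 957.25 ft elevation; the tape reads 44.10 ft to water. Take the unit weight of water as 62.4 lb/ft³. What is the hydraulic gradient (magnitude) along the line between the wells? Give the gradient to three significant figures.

Pressure head at OW-1: ψ = 144·P/γ = 144 × 96.0 / 62.4 = 221.54 ft.
Total head at OW-1: h = z + ψ = 682.19 + 221.54 = 903.73 ft.
Total head at OW-3: h = 957.25 − 44.10 = 913.15 ft.
Head difference: h(OW-1) − h(OW-3) = 903.73 − 913.15 = -9.42 ft.
Hydraulic gradient: i = |Δh| / L = 9.42 / 3678.2 = 0.00256.

i ≈ 0.00256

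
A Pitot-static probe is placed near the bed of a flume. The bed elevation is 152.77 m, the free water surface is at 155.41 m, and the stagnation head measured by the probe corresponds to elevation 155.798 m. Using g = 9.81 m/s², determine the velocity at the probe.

v ≈ 2.76 m/s

Near the bed, under hydrostatic conditions, the piezometric head (z + ψ) equals the free-surface elevation, 155.41 m.
Velocity head = total − piezometric = 155.798 − 155.41 = 0.388 m.
v = √(2g·h_v) = √(2 × 9.81 × 0.388) = 2.76 m/s.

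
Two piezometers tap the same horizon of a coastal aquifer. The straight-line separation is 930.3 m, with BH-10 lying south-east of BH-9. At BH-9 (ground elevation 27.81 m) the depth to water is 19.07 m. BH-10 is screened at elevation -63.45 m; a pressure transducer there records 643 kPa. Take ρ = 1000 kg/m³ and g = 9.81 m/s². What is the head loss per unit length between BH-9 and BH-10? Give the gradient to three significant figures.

Total head at BH-9: h = 27.81 − 19.07 = 8.74 m.
Pressure head at BH-10: ψ = P/(ρg) = 643×1000 / (1000 × 9.81) = 65.55 m.
Total head at BH-10: h = z + ψ = -63.45 + 65.55 = 2.10 m.
Head difference: h(BH-9) − h(BH-10) = 8.74 − 2.10 = 6.64 m.
Hydraulic gradient: i = |Δh| / L = 6.64 / 930.3 = 0.00714.

i ≈ 0.00714 m/m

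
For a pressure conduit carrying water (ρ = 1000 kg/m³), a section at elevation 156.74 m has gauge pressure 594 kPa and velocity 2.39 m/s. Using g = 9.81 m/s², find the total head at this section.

h ≈ 217.58 m

Pressure head ψ = P/(ρg) = 594×1000 / (1000 × 9.81) = 60.55 m.
Velocity head = v²/(2g) = 2.39² / (2 × 9.81) = 0.291 m.
h = z + ψ + v²/(2g) = 156.74 + 60.55 + 0.291 = 217.58 m.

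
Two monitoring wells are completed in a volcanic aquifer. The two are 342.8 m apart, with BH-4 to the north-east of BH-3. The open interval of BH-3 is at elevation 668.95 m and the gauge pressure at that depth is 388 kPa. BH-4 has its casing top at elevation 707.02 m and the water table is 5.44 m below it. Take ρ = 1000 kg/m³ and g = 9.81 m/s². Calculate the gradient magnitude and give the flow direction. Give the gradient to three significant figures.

i ≈ 0.0202; groundwater flows toward the north-east

Pressure head at BH-3: ψ = P/(ρg) = 388×1000 / (1000 × 9.81) = 39.55 m.
Total head at BH-3: h = z + ψ = 668.95 + 39.55 = 708.50 m.
Total head at BH-4: h = 707.02 − 5.44 = 701.58 m.
Head difference: h(BH-3) − h(BH-4) = 708.50 − 701.58 = 6.92 m.
Hydraulic gradient: i = |Δh| / L = 6.92 / 342.8 = 0.0202.
Flow is from higher to lower head: from BH-3 toward BH-4, i.e. toward the north-east.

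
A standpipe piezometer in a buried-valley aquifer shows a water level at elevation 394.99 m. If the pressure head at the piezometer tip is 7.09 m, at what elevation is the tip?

z ≈ 387.90 m

z = h − ψ = 394.99 − 7.09 = 387.90 m.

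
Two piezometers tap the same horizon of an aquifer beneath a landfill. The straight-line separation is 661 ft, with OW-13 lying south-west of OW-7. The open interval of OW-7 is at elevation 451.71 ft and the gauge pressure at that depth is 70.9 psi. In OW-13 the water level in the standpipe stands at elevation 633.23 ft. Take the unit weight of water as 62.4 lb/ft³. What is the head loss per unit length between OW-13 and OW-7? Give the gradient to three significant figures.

i ≈ 0.0271 ft/ft

Pressure head at OW-7: ψ = 144·P/γ = 144 × 70.9 / 62.4 = 163.62 ft.
Total head at OW-7: h = z + ψ = 451.71 + 163.62 = 615.33 ft.
Total head at OW-13: h = 633.23 ft (water level in the piezometer is the total head).
Head difference: h(OW-7) − h(OW-13) = 615.33 − 633.23 = -17.90 ft.
Hydraulic gradient: i = |Δh| / L = 17.90 / 661 = 0.0271.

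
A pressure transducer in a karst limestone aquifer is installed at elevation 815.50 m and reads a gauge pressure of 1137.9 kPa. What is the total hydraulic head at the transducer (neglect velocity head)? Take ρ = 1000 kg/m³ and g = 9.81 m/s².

ψ = P/(ρg) = 1137.9×1000 / (1000 × 9.81) = 115.99 m.
h = z + ψ = 815.50 + 115.99 = 931.49 m.

h ≈ 931.49 m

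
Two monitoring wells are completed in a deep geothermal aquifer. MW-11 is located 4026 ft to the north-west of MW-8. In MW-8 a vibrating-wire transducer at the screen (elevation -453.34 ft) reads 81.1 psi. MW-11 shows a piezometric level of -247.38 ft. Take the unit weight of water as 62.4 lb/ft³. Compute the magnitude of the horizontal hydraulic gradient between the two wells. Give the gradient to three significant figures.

i ≈ 0.00467

Pressure head at MW-8: ψ = 144·P/γ = 144 × 81.1 / 62.4 = 187.15 ft.
Total head at MW-8: h = z + ψ = -453.34 + 187.15 = -266.19 ft.
Total head at MW-11: h = -247.38 ft (water level in the piezometer is the total head).
Head difference: h(MW-8) − h(MW-11) = -266.19 − (-247.38) = -18.81 ft.
Hydraulic gradient: i = |Δh| / L = 18.81 / 4026 = 0.00467.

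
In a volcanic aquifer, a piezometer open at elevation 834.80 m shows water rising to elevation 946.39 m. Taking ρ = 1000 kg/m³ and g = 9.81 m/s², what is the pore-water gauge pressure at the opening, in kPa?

P ≈ 1090 kPa

Pressure head ψ = h − z = 946.39 − 834.80 = 111.59 m.
P = ρgψ = 1000 × 9.81 × 111.59 = 1094698 Pa ≈ 1090 kPa.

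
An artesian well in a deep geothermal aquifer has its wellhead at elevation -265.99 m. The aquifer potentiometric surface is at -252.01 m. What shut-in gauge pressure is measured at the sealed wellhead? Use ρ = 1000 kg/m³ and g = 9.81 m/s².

P ≈ 137 kPa

Head above the cap: Δh = -252.01 − (-265.99) = 13.98 m.
P = ρgΔh = 1000 × 9.81 × 13.98 = 137144 Pa ≈ 137 kPa.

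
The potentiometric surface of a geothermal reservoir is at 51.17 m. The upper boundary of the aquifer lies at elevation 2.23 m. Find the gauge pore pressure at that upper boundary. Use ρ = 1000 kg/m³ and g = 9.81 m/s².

Pressure head at the aquifer top: ψ = h − z = 51.17 − 2.23 = 48.94 m.
P = ρgψ = 1000 × 9.81 × 48.94 = 480101 Pa ≈ 480 kPa.

P ≈ 480 kPa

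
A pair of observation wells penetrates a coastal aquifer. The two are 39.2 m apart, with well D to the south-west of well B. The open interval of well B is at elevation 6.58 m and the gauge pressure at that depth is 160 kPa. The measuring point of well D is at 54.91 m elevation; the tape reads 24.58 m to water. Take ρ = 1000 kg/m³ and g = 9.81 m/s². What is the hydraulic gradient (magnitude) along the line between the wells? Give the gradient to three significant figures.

i ≈ 0.190

Pressure head at well B: ψ = P/(ρg) = 160×1000 / (1000 × 9.81) = 16.31 m.
Total head at well B: h = z + ψ = 6.58 + 16.31 = 22.89 m.
Total head at well D: h = 54.91 − 24.58 = 30.33 m.
Head difference: h(well B) − h(well D) = 22.89 − 30.33 = -7.44 m.
Hydraulic gradient: i = |Δh| / L = 7.44 / 39.2 = 0.190.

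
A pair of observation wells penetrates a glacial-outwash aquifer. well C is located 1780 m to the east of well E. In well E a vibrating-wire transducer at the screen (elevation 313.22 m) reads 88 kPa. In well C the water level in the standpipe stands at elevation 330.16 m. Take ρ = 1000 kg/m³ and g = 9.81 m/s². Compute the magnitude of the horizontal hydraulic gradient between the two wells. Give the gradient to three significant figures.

Pressure head at well E: ψ = P/(ρg) = 88×1000 / (1000 × 9.81) = 8.97 m.
Total head at well E: h = z + ψ = 313.22 + 8.97 = 322.19 m.
Total head at well C: h = 330.16 m (water level in the piezometer is the total head).
Head difference: h(well E) − h(well C) = 322.19 − 330.16 = -7.97 m.
Hydraulic gradient: i = |Δh| / L = 7.97 / 1780 = 0.00448.

i ≈ 0.00448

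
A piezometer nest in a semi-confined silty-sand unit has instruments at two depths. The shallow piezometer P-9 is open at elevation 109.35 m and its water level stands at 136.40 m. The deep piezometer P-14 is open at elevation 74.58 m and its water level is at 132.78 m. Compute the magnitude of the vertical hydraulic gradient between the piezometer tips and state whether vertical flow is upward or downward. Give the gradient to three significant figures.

Total head at P-9: h = 136.40 m (water level in the standpipe).
Total head at P-14: h = 132.78 m.
Δh = h(P-9) − h(P-14) = 136.40 − 132.78 = 3.62 m.
Vertical separation Δz = 109.35 − 74.58 = 34.77 m.
|i_v| = |Δh| / Δz = 3.62 / 34.77 = 0.104.
Head is higher in the shallow piezometer, so vertical flow is downward (recharge condition).

|i_v| ≈ 0.104; vertical flow is downward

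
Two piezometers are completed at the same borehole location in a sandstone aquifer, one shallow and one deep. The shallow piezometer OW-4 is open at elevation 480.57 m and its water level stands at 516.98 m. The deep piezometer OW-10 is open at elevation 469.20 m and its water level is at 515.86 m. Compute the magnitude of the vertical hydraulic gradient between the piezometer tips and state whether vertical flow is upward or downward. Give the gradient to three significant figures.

|i_v| ≈ 0.0985; vertical flow is downward

Total head at OW-4: h = 516.98 m (water level in the standpipe).
Total head at OW-10: h = 515.86 m.
Δh = h(OW-4) − h(OW-10) = 516.98 − 515.86 = 1.12 m.
Vertical separation Δz = 480.57 − 469.20 = 11.37 m.
|i_v| = |Δh| / Δz = 1.12 / 11.37 = 0.0985.
Head is higher in the shallow piezometer, so vertical flow is downward (recharge condition).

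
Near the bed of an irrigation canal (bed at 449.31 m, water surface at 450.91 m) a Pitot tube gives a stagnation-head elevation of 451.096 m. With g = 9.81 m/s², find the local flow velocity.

v ≈ 1.91 m/s

Near the bed, under hydrostatic conditions, the piezometric head (z + ψ) equals the free-surface elevation, 450.91 m.
Velocity head = total − piezometric = 451.096 − 450.91 = 0.186 m.
v = √(2g·h_v) = √(2 × 9.81 × 0.186) = 1.91 m/s.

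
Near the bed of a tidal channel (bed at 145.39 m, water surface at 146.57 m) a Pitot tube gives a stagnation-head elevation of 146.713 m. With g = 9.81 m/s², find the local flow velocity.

Near the bed, under hydrostatic conditions, the piezometric head (z + ψ) equals the free-surface elevation, 146.57 m.
Velocity head = total − piezometric = 146.713 − 146.57 = 0.143 m.
v = √(2g·h_v) = √(2 × 9.81 × 0.143) = 1.68 m/s.

v ≈ 1.68 m/s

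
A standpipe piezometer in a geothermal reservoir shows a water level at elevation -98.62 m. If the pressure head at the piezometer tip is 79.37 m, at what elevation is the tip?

z ≈ -177.99 m

z = h − ψ = -98.62 − 79.37 = -177.99 m.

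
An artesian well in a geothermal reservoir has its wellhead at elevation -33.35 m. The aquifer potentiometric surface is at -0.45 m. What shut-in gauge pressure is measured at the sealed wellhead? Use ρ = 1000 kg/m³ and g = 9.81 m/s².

P ≈ 323 kPa

Head above the cap: Δh = -0.45 − (-33.35) = 32.90 m.
P = ρgΔh = 1000 × 9.81 × 32.90 = 322749 Pa ≈ 323 kPa.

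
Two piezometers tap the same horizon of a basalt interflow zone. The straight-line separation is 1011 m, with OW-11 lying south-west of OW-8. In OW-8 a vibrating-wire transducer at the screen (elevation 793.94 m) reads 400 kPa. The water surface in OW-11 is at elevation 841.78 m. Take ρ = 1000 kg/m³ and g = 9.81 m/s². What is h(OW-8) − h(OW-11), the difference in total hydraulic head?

Pressure head at OW-8: ψ = P/(ρg) = 400×1000 / (1000 × 9.81) = 40.77 m.
Total head at OW-8: h = z + ψ = 793.94 + 40.77 = 834.71 m.
Total head at OW-11: h = 841.78 m (water level in the piezometer is the total head).
Head difference: h(OW-8) − h(OW-11) = 834.71 − 841.78 = -7.07 m.

Δh ≈ -7.07 m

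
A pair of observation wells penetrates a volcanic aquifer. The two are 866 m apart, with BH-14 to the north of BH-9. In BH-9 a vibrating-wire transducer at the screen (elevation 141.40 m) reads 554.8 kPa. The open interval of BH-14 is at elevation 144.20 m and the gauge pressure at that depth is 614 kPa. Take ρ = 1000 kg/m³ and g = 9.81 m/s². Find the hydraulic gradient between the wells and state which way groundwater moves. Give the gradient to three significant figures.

i ≈ 0.0102; groundwater flows toward the south

Pressure head at BH-9: ψ = P/(ρg) = 554.8×1000 / (1000 × 9.81) = 56.55 m.
Total head at BH-9: h = z + ψ = 141.40 + 56.55 = 197.95 m.
Pressure head at BH-14: ψ = P/(ρg) = 614×1000 / (1000 × 9.81) = 62.59 m.
Total head at BH-14: h = z + ψ = 144.20 + 62.59 = 206.79 m.
Head difference: h(BH-9) − h(BH-14) = 197.95 − 206.79 = -8.84 m.
Hydraulic gradient: i = |Δh| / L = 8.84 / 866 = 0.0102.
Flow is from higher to lower head: from BH-14 toward BH-9, i.e. toward the south.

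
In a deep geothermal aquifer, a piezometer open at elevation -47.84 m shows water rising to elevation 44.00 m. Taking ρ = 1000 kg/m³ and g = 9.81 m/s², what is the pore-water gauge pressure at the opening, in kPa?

P ≈ 901 kPa

Pressure head ψ = h − z = 44.00 − (-47.84) = 91.84 m.
P = ρgψ = 1000 × 9.81 × 91.84 = 900950 Pa ≈ 901 kPa.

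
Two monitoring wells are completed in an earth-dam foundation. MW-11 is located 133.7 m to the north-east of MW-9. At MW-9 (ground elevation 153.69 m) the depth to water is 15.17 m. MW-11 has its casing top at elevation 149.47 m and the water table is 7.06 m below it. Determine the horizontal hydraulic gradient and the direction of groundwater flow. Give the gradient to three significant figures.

i ≈ 0.0291; groundwater flows toward the south-west

Total head at MW-9: h = 153.69 − 15.17 = 138.52 m.
Total head at MW-11: h = 149.47 − 7.06 = 142.41 m.
Head difference: h(MW-9) − h(MW-11) = 138.52 − 142.41 = -3.89 m.
Hydraulic gradient: i = |Δh| / L = 3.89 / 133.7 = 0.0291.
Flow is from higher to lower head: from MW-11 toward MW-9, i.e. toward the south-west.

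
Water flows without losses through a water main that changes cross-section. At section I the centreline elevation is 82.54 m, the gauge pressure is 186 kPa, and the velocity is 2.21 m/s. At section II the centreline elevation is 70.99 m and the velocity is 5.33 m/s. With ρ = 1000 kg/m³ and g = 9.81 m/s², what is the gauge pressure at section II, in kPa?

Pressure head at I: ψ₁ = P₁/(ρg) = 186×1000 / (1000 × 9.81) = 18.96 m.
Velocity heads: v₁²/2g = 2.21²/19.62 = 0.249 m; v₂²/2g = 5.33²/19.62 = 1.448 m.
Total head H = z₁ + ψ₁ + v₁²/2g = 82.54 + 18.96 + 0.249 = 101.75 m.
ψ₂ = H − z₂ − v₂²/2g = 101.75 − 70.99 − 1.448 = 29.31 m.
P₂ = ρgψ₂ = 1000 × 9.81 × 29.31 ≈ 288 kPa.

P₂ ≈ 288 kPa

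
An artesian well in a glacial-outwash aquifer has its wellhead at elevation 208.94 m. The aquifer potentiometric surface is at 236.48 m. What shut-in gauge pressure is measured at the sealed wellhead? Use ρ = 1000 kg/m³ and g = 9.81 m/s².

P ≈ 270 kPa

Head above the cap: Δh = 236.48 − 208.94 = 27.54 m.
P = ρgΔh = 1000 × 9.81 × 27.54 = 270167 Pa ≈ 270 kPa.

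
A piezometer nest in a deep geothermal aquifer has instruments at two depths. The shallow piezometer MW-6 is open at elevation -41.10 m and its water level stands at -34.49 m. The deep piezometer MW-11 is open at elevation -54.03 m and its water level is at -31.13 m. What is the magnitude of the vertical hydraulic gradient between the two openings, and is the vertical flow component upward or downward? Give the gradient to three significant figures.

Total head at MW-6: h = -34.49 m (water level in the standpipe).
Total head at MW-11: h = -31.13 m.
Δh = h(MW-6) − h(MW-11) = -34.49 − (-31.13) = -3.36 m.
Vertical separation Δz = -41.10 − (-54.03) = 12.93 m.
|i_v| = |Δh| / Δz = 3.36 / 12.93 = 0.260.
Head is higher in the deep piezometer, so vertical flow is upward (discharge condition).

|i_v| ≈ 0.260; vertical flow is upward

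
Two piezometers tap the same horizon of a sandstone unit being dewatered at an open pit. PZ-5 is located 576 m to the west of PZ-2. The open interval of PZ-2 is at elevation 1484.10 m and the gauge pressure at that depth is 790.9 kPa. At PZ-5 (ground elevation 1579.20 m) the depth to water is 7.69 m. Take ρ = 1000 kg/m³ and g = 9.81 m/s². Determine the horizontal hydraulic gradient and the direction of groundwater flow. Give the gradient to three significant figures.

i ≈ 0.0118; groundwater flows toward the east

Pressure head at PZ-2: ψ = P/(ρg) = 790.9×1000 / (1000 × 9.81) = 80.62 m.
Total head at PZ-2: h = z + ψ = 1484.10 + 80.62 = 1564.72 m.
Total head at PZ-5: h = 1579.20 − 7.69 = 1571.51 m.
Head difference: h(PZ-2) − h(PZ-5) = 1564.72 − 1571.51 = -6.79 m.
Hydraulic gradient: i = |Δh| / L = 6.79 / 576 = 0.0118.
Flow is from higher to lower head: from PZ-5 toward PZ-2, i.e. toward the east.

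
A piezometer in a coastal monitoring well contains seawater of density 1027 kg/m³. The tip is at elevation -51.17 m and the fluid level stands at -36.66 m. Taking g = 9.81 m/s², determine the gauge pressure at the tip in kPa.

P ≈ 146 kPa

Pressure head ψ = h − z = -36.66 − (-51.17) = 14.51 m.
P = ρgψ = 1027 × 9.81 × 14.51 = 146186 Pa ≈ 146 kPa.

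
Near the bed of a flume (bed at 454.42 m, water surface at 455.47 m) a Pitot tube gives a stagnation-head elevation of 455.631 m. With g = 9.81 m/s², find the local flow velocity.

Near the bed, under hydrostatic conditions, the piezometric head (z + ψ) equals the free-surface elevation, 455.47 m.
Velocity head = total − piezometric = 455.631 − 455.47 = 0.161 m.
v = √(2g·h_v) = √(2 × 9.81 × 0.161) = 1.78 m/s.

v ≈ 1.78 m/s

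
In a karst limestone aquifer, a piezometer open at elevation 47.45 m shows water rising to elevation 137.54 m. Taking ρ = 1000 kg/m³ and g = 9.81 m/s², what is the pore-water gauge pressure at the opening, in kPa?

Pressure head ψ = h − z = 137.54 − 47.45 = 90.09 m.
P = ρgψ = 1000 × 9.81 × 90.09 = 883783 Pa ≈ 884 kPa.

P ≈ 884 kPa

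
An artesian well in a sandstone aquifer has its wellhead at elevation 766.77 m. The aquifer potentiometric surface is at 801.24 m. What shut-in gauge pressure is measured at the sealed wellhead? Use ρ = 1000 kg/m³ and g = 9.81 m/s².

P ≈ 338 kPa

Head above the cap: Δh = 801.24 − 766.77 = 34.47 m.
P = ρgΔh = 1000 × 9.81 × 34.47 = 338151 Pa ≈ 338 kPa.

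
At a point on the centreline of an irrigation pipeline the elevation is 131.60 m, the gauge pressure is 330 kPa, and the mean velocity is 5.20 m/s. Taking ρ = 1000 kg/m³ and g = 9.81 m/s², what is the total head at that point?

Pressure head ψ = P/(ρg) = 330×1000 / (1000 × 9.81) = 33.64 m.
Velocity head = v²/(2g) = 5.20² / (2 × 9.81) = 1.378 m.
h = z + ψ + v²/(2g) = 131.60 + 33.64 + 1.378 = 166.62 m.

h ≈ 166.62 m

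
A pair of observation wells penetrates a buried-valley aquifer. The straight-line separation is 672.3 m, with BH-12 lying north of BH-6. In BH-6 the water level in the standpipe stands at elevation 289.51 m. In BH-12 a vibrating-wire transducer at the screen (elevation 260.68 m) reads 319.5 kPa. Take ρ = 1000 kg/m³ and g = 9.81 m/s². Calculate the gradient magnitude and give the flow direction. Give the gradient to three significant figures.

i ≈ 0.00556; groundwater flows toward the south

Total head at BH-6: h = 289.51 m (water level in the piezometer is the total head).
Pressure head at BH-12: ψ = P/(ρg) = 319.5×1000 / (1000 × 9.81) = 32.57 m.
Total head at BH-12: h = z + ψ = 260.68 + 32.57 = 293.25 m.
Head difference: h(BH-6) − h(BH-12) = 289.51 − 293.25 = -3.74 m.
Hydraulic gradient: i = |Δh| / L = 3.74 / 672.3 = 0.00556.
Flow is from higher to lower head: from BH-12 toward BH-6, i.e. toward the south.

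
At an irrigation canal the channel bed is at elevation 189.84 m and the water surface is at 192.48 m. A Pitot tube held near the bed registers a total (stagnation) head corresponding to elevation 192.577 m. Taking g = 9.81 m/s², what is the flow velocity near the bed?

Near the bed, under hydrostatic conditions, the piezometric head (z + ψ) equals the free-surface elevation, 192.48 m.
Velocity head = total − piezometric = 192.577 − 192.48 = 0.097 m.
v = √(2g·h_v) = √(2 × 9.81 × 0.097) = 1.38 m/s.

v ≈ 1.38 m/s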